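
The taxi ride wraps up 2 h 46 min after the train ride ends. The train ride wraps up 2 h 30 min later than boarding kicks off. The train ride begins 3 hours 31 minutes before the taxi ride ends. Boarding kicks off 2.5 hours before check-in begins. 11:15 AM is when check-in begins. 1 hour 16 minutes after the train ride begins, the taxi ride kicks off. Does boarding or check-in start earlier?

Boarding starts at 11:15 AM − 150 min = 8:45 AM.
Boarding starts at 8:45 AM and check-in starts at 11:15 AM, so boarding is first.

boarding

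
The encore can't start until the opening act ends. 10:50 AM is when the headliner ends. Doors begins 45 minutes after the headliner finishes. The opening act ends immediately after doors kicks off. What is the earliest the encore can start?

11:35 AM

Doors starts at 10:50 AM + 45 min = 11:35 AM.
So the opening act ends at 11:35 AM.
The encore is bounded by the opening act, so the earliest it can start is 11:35 AM.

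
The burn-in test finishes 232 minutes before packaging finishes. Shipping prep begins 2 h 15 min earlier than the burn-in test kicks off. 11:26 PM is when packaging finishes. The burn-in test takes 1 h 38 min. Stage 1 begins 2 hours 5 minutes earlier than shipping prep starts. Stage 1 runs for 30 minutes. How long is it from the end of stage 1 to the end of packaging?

9 h 20 min

The burn-in test ends at 11:26 PM − 232 min = 7:34 PM.
The burn-in test starts at 7:34 PM − 98 min = 5:56 PM.
Shipping prep starts at 5:56 PM − 135 min = 3:41 PM.
Stage 1 starts at 3:41 PM − 125 min = 1:36 PM.
Stage 1 ends at 1:36 PM + 30 min = 2:06 PM.
From 2:06 PM to 11:26 PM is 9 h 20 min.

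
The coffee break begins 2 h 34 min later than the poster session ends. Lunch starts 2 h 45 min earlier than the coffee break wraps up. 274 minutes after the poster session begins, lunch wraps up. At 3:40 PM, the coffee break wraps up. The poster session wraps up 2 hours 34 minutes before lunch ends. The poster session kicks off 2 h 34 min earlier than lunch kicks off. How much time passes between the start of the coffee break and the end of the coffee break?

Lunch starts at 3:40 PM − 165 min = 12:55 PM.
The poster session starts at 12:55 PM − 154 min = 10:21 AM.
Lunch ends at 10:21 AM + 274 min = 2:55 PM.
The poster session ends at 2:55 PM − 154 min = 12:21 PM.
The coffee break starts at 12:21 PM + 154 min = 2:55 PM.
From 2:55 PM to 3:40 PM is 45 minutes.

45 minutes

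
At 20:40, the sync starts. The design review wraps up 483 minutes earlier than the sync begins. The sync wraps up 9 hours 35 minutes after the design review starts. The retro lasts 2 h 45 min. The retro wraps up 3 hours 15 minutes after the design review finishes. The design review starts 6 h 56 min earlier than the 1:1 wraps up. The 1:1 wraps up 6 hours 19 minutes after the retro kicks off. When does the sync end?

The design review ends at 20:40 − 483 min = 12:37.
The retro ends at 12:37 + 195 min = 15:52.
The retro starts at 15:52 − 165 min = 13:07.
The 1:1 ends at 13:07 + 379 min = 19:26.
The design review starts at 19:26 − 416 min = 12:30.
The sync ends at 12:30 + 575 min = 22:05.

22:05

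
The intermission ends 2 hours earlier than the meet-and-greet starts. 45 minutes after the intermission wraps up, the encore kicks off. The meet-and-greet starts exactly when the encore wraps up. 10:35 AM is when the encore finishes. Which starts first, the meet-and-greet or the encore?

The meet-and-greet starts at 10:35 AM.
The intermission ends at 10:35 AM − 120 min = 8:35 AM.
The encore starts at 8:35 AM + 45 min = 9:20 AM.
The meet-and-greet starts at 10:35 AM and the encore starts at 9:20 AM, so the encore is first.

the encore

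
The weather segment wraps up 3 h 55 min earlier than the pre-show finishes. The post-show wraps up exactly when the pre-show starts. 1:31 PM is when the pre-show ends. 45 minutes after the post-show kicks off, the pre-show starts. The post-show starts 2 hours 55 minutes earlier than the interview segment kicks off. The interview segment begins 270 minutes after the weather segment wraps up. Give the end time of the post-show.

11:56 AM

The weather segment ends at 1:31 PM − 235 min = 9:36 AM.
The interview segment starts at 9:36 AM + 270 min = 2:06 PM.
The post-show starts at 2:06 PM − 175 min = 11:11 AM.
The pre-show starts at 11:11 AM + 45 min = 11:56 AM.
So the post-show ends at 11:56 AM.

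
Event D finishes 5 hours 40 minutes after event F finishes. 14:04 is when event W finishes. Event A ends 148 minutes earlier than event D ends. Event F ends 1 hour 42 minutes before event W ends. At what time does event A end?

Event F ends at 14:04 − 102 min = 12:22.
Event D ends at 12:22 + 340 min = 18:02.
Event A ends at 18:02 − 148 min = 15:34.

15:34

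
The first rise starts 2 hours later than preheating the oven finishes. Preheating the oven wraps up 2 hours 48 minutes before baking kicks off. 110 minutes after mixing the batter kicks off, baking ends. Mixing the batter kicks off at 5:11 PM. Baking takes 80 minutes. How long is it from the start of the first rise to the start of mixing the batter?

18 minutes

Baking ends at 5:11 PM + 110 min = 7:01 PM.
Baking starts at 7:01 PM − 80 min = 5:41 PM.
Preheating the oven ends at 5:41 PM − 168 min = 2:53 PM.
The first rise starts at 2:53 PM + 120 min = 4:53 PM.
From 4:53 PM to 5:11 PM is 18 minutes.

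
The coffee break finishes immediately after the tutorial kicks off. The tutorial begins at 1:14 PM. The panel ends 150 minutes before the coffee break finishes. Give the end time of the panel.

The coffee break ends at 1:14 PM.
The panel ends at 1:14 PM − 150 min = 10:44 AM.

10:44 AM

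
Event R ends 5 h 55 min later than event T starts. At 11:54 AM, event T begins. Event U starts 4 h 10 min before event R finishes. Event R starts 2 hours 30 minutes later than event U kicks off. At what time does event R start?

Event R ends at 11:54 AM + 355 min = 5:49 PM.
Event U starts at 5:49 PM − 250 min = 1:39 PM.
Event R starts at 1:39 PM + 150 min = 4:09 PM.

4:09 PM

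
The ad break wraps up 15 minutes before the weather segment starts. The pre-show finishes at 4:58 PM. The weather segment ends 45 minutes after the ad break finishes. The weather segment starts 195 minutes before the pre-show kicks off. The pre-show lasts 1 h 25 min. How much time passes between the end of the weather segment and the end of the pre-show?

The pre-show starts at 4:58 PM − 85 min = 3:33 PM.
The weather segment starts at 3:33 PM − 195 min = 12:18 PM.
The ad break ends at 12:18 PM − 15 min = 12:03 PM.
The weather segment ends at 12:03 PM + 45 min = 12:48 PM.
From 12:48 PM to 4:58 PM is 4 hours 10 minutes.

4 hours 10 minutes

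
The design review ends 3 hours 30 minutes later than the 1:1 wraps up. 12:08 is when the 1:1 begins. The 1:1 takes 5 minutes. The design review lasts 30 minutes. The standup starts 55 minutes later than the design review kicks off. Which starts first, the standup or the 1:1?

The 1:1 ends at 12:08 + 5 min = 12:13.
The design review ends at 12:13 + 210 min = 15:43.
The design review starts at 15:43 − 30 min = 15:13.
The standup starts at 15:13 + 55 min = 16:08.
The standup starts at 16:08 and the 1:1 starts at 12:08, so the 1:1 is first.

the 1:1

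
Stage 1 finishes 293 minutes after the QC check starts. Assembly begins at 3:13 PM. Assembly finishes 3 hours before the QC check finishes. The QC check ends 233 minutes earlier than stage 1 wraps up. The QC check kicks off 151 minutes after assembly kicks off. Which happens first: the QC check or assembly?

The QC check starts at 3:13 PM + 151 min = 5:44 PM.
The QC check starts at 5:44 PM and assembly starts at 3:13 PM, so assembly is first.

assembly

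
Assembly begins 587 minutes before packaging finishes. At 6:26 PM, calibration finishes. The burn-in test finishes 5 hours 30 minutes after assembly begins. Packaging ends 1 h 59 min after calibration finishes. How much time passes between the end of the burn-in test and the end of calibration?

Packaging ends at 6:26 PM + 119 min = 8:25 PM.
Assembly starts at 8:25 PM − 587 min = 10:38 AM.
The burn-in test ends at 10:38 AM + 330 min = 4:08 PM.
From 4:08 PM to 6:26 PM is 2 h 18 min.

2 h 18 min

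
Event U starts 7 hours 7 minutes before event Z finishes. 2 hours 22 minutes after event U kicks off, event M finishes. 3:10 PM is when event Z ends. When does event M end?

Event U starts at 3:10 PM − 427 min = 8:03 AM.
Event M ends at 8:03 AM + 142 min = 10:25 AM.

10:25 AM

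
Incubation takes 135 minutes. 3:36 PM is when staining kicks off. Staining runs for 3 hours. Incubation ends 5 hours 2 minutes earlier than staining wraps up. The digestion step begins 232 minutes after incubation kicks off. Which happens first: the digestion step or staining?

Staining ends at 3:36 PM + 180 min = 6:36 PM.
Incubation ends at 6:36 PM − 302 min = 1:34 PM.
Incubation starts at 1:34 PM − 135 min = 11:19 AM.
The digestion step starts at 11:19 AM + 232 min = 3:11 PM.
The digestion step starts at 3:11 PM and staining starts at 3:36 PM, so the digestion step is first.

the digestion step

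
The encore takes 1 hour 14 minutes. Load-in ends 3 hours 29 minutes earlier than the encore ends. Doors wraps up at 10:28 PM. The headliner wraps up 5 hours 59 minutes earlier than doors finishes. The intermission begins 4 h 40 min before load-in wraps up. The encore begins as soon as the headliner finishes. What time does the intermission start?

9:34 AM

The headliner ends at 10:28 PM − 359 min = 4:29 PM.
So the encore starts at 4:29 PM.
The encore ends at 4:29 PM + 74 min = 5:43 PM.
Load-in ends at 5:43 PM − 209 min = 2:14 PM.
The intermission starts at 2:14 PM − 280 min = 9:34 AM.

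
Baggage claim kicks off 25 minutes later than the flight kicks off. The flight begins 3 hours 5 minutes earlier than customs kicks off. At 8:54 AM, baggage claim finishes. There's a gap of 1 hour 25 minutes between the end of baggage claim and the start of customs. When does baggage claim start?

Customs starts at 8:54 AM + 85 min = 10:19 AM.
The flight starts at 10:19 AM − 185 min = 7:14 AM.
Baggage claim starts at 7:14 AM + 25 min = 7:39 AM.

7:39 AM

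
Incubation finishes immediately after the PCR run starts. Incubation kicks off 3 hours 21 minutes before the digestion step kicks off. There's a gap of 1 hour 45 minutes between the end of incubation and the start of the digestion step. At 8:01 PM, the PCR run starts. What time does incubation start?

Incubation ends at 8:01 PM.
The digestion step starts at 8:01 PM + 105 min = 9:46 PM.
Incubation starts at 9:46 PM − 201 min = 6:25 PM.

6:25 PM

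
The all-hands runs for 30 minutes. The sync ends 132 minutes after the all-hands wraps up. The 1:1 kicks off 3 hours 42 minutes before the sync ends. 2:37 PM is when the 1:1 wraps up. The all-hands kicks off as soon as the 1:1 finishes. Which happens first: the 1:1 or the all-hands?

the 1:1

The all-hands starts at 2:37 PM.
The all-hands ends at 2:37 PM + 30 min = 3:07 PM.
The sync ends at 3:07 PM + 132 min = 5:19 PM.
The 1:1 starts at 5:19 PM − 222 min = 1:37 PM.
The 1:1 starts at 1:37 PM and the all-hands starts at 2:37 PM, so the 1:1 is first.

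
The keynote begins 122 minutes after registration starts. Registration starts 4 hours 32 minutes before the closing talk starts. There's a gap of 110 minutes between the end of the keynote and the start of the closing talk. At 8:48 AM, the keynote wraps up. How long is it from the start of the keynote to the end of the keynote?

The closing talk starts at 8:48 AM + 110 min = 10:38 AM.
Registration starts at 10:38 AM − 272 min = 6:06 AM.
The keynote starts at 6:06 AM + 122 min = 8:08 AM.
From 8:08 AM to 8:48 AM is 40 minutes.

40 minutes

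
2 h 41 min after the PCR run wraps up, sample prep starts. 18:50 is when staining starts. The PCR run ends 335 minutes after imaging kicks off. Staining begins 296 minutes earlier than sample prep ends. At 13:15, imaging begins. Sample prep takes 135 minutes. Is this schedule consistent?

Yes

The PCR run ends at 13:15 + 335 min = 18:50.
Sample prep starts at 18:50 + 161 min = 21:31.
Sample prep ends at 21:31 + 135 min = 23:46.
Staining starts at 23:46 − 296 min = 18:50.
That matches the stated 18:50, so the schedule is consistent.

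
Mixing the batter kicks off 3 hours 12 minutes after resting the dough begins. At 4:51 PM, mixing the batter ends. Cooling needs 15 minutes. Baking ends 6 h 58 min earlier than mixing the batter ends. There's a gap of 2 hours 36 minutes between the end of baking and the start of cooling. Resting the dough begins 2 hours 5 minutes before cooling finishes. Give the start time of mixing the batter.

Baking ends at 4:51 PM − 418 min = 9:53 AM.
Cooling starts at 9:53 AM + 156 min = 12:29 PM.
Cooling ends at 12:29 PM + 15 min = 12:44 PM.
Resting the dough starts at 12:44 PM − 125 min = 10:39 AM.
Mixing the batter starts at 10:39 AM + 192 min = 1:51 PM.

1:51 PM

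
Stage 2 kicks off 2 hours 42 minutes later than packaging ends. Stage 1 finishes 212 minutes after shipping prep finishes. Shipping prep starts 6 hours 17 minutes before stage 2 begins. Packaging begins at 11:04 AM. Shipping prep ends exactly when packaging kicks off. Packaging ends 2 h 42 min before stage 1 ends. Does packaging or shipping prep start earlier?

Shipping prep ends at 11:04 AM.
Stage 1 ends at 11:04 AM + 212 min = 2:36 PM.
Packaging ends at 2:36 PM − 162 min = 11:54 AM.
Stage 2 starts at 11:54 AM + 162 min = 2:36 PM.
Shipping prep starts at 2:36 PM − 377 min = 8:19 AM.
Packaging starts at 11:04 AM and shipping prep starts at 8:19 AM, so shipping prep is first.

shipping prep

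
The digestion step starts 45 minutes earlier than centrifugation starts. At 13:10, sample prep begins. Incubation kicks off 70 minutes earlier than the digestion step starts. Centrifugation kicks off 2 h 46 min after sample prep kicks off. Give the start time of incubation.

Centrifugation starts at 13:10 + 166 min = 15:56.
The digestion step starts at 15:56 − 45 min = 15:11.
Incubation starts at 15:11 − 70 min = 14:01.

14:01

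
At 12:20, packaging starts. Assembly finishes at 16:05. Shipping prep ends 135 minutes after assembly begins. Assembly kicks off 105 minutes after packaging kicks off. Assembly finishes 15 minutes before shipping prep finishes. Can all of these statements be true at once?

Assembly starts at 12:20 + 105 min = 14:05.
Shipping prep ends at 14:05 + 135 min = 16:20.
Assembly ends at 16:20 − 15 min = 16:05.
That matches the stated 16:05, so the schedule is consistent.

Yes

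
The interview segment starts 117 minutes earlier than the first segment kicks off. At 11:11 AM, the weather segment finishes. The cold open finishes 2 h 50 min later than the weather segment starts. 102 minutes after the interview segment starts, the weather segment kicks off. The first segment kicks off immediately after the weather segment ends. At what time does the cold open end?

1:46 PM

The first segment starts at 11:11 AM.
The interview segment starts at 11:11 AM − 117 min = 9:14 AM.
The weather segment starts at 9:14 AM + 102 min = 10:56 AM.
The cold open ends at 10:56 AM + 170 min = 1:46 PM.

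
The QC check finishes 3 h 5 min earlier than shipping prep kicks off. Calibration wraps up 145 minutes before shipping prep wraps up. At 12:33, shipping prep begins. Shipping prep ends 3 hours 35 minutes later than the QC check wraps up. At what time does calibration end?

10:38

The QC check ends at 12:33 − 185 min = 09:28.
Shipping prep ends at 09:28 + 215 min = 13:03.
Calibration ends at 13:03 − 145 min = 10:38.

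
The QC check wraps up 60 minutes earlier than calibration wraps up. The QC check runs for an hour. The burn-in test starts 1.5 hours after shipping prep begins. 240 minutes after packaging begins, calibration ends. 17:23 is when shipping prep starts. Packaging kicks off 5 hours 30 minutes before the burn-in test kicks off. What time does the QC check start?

15:23

The burn-in test starts at 17:23 + 90 min = 18:53.
Packaging starts at 18:53 − 330 min = 13:23.
Calibration ends at 13:23 + 240 min = 17:23.
The QC check ends at 17:23 − 60 min = 16:23.
The QC check starts at 16:23 − 60 min = 15:23.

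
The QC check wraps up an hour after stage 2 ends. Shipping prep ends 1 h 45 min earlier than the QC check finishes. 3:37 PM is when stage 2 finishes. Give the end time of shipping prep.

2:52 PM

The QC check ends at 3:37 PM + 60 min = 4:37 PM.
Shipping prep ends at 4:37 PM − 105 min = 2:52 PM.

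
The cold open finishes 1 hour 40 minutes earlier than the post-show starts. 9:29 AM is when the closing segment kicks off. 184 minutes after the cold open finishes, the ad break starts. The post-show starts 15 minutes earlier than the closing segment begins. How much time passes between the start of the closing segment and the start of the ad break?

69 minutes

The post-show starts at 9:29 AM − 15 min = 9:14 AM.
The cold open ends at 9:14 AM − 100 min = 7:34 AM.
The ad break starts at 7:34 AM + 184 min = 10:38 AM.
From 9:29 AM to 10:38 AM is 69 minutes.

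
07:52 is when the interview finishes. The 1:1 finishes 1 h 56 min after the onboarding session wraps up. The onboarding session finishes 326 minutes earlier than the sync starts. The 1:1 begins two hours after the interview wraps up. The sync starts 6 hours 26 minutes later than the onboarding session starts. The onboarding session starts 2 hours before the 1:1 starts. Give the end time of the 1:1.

The 1:1 starts at 07:52 + 120 min = 09:52.
The onboarding session starts at 09:52 − 120 min = 07:52.
The sync starts at 07:52 + 386 min = 14:18.
The onboarding session ends at 14:18 − 326 min = 08:52.
The 1:1 ends at 08:52 + 116 min = 10:48.

10:48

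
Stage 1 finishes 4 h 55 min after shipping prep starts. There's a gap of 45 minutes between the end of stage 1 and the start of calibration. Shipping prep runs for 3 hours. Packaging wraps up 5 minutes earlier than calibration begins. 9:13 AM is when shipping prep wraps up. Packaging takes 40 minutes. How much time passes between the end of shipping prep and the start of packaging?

Shipping prep starts at 9:13 AM − 180 min = 6:13 AM.
Stage 1 ends at 6:13 AM + 295 min = 11:08 AM.
Calibration starts at 11:08 AM + 45 min = 11:53 AM.
Packaging ends at 11:53 AM − 5 min = 11:48 AM.
Packaging starts at 11:48 AM − 40 min = 11:08 AM.
From 9:13 AM to 11:08 AM is 1 h 55 min.

1 h 55 min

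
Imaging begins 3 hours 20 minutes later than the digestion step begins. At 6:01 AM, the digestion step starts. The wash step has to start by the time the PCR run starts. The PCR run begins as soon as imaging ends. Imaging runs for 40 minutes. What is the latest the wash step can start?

10:01 AM

Imaging starts at 6:01 AM + 200 min = 9:21 AM.
Imaging ends at 9:21 AM + 40 min = 10:01 AM.
So the PCR run starts at 10:01 AM.
The wash step is bounded by the PCR run, so the latest it can start is 10:01 AM.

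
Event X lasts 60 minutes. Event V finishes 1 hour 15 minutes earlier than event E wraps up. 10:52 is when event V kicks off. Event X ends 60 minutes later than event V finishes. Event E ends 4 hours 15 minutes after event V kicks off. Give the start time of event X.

13:52

Event E ends at 10:52 + 255 min = 15:07.
Event V ends at 15:07 − 75 min = 13:52.
Event X ends at 13:52 + 60 min = 14:52.
Event X starts at 14:52 − 60 min = 13:52.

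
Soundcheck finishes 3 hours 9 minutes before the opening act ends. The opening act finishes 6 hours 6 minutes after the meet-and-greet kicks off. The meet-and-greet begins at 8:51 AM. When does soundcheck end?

The opening act ends at 8:51 AM + 366 min = 2:57 PM.
Soundcheck ends at 2:57 PM − 189 min = 11:48 AM.

11:48 AM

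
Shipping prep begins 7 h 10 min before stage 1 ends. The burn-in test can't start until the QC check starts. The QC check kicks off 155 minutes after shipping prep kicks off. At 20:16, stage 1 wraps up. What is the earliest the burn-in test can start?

Shipping prep starts at 20:16 − 430 min = 13:06.
The QC check starts at 13:06 + 155 min = 15:41.
The burn-in test is bounded by the QC check, so the earliest it can start is 15:41.

15:41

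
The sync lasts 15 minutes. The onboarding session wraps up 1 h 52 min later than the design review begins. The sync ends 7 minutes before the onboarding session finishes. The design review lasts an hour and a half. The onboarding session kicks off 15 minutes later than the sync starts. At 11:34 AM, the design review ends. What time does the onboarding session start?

The design review starts at 11:34 AM − 90 min = 10:04 AM.
The onboarding session ends at 10:04 AM + 112 min = 11:56 AM.
The sync ends at 11:56 AM − 7 min = 11:49 AM.
The sync starts at 11:49 AM − 15 min = 11:34 AM.
The onboarding session starts at 11:34 AM + 15 min = 11:49 AM.

11:49 AM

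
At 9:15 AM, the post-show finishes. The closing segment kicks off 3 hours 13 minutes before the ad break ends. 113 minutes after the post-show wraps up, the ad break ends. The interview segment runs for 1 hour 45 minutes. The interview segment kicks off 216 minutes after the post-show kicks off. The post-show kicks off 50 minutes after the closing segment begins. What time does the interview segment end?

2:06 PM

The ad break ends at 9:15 AM + 113 min = 11:08 AM.
The closing segment starts at 11:08 AM − 193 min = 7:55 AM.
The post-show starts at 7:55 AM + 50 min = 8:45 AM.
The interview segment starts at 8:45 AM + 216 min = 12:21 PM.
The interview segment ends at 12:21 PM + 105 min = 2:06 PM.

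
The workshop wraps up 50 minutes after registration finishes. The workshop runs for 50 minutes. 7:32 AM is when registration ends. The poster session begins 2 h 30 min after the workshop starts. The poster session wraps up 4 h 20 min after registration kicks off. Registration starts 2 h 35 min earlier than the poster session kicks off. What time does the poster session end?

The workshop ends at 7:32 AM + 50 min = 8:22 AM.
The workshop starts at 8:22 AM − 50 min = 7:32 AM.
The poster session starts at 7:32 AM + 150 min = 10:02 AM.
Registration starts at 10:02 AM − 155 min = 7:27 AM.
The poster session ends at 7:27 AM + 260 min = 11:47 AM.

11:47 AM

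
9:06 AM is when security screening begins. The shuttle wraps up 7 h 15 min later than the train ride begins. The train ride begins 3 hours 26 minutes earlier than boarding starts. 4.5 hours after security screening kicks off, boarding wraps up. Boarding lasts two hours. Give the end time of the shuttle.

3:25 PM

Boarding ends at 9:06 AM + 270 min = 1:36 PM.
Boarding starts at 1:36 PM − 120 min = 11:36 AM.
The train ride starts at 11:36 AM − 206 min = 8:10 AM.
The shuttle ends at 8:10 AM + 435 min = 3:25 PM.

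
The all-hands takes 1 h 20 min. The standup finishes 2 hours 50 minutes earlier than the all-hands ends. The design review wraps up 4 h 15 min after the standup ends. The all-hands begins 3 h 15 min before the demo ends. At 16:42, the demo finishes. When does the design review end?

The all-hands starts at 16:42 − 195 min = 13:27.
The all-hands ends at 13:27 + 80 min = 14:47.
The standup ends at 14:47 − 170 min = 11:57.
The design review ends at 11:57 + 255 min = 16:12.

16:12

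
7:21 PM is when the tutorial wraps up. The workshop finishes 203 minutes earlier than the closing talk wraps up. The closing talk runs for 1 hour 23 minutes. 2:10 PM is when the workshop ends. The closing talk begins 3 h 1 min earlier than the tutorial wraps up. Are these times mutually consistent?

The closing talk starts at 7:21 PM − 181 min = 4:20 PM.
The closing talk ends at 4:20 PM + 83 min = 5:43 PM.
The workshop ends at 5:43 PM − 203 min = 2:20 PM.
But the workshop is also said to end at 2:10 PM — a 10-minute conflict.

No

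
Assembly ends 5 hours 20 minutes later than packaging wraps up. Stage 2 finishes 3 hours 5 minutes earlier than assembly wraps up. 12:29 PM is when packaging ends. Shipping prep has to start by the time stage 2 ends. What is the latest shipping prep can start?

Assembly ends at 12:29 PM + 320 min = 5:49 PM.
Stage 2 ends at 5:49 PM − 185 min = 2:44 PM.
Shipping prep is bounded by stage 2, so the latest it can start is 2:44 PM.

2:44 PM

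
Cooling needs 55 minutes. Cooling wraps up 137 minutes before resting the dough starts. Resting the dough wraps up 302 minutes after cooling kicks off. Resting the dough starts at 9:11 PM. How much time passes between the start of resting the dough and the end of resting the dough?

Cooling ends at 9:11 PM − 137 min = 6:54 PM.
Cooling starts at 6:54 PM − 55 min = 5:59 PM.
Resting the dough ends at 5:59 PM + 302 min = 11:01 PM.
From 9:11 PM to 11:01 PM is 1 h 50 min.

1 h 50 min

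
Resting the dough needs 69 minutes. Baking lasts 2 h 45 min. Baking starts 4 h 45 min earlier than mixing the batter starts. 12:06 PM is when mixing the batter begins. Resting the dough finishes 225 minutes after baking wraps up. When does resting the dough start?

Baking starts at 12:06 PM − 285 min = 7:21 AM.
Baking ends at 7:21 AM + 165 min = 10:06 AM.
Resting the dough ends at 10:06 AM + 225 min = 1:51 PM.
Resting the dough starts at 1:51 PM − 69 min = 12:42 PM.

12:42 PM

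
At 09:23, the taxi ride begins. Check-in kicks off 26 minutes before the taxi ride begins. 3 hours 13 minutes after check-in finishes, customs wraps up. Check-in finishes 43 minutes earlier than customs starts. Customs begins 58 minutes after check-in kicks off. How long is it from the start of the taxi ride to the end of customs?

3 hours 2 minutes

Check-in starts at 09:23 − 26 min = 08:57.
Customs starts at 08:57 + 58 min = 09:55.
Check-in ends at 09:55 − 43 min = 09:12.
Customs ends at 09:12 + 193 min = 12:25.
From 09:23 to 12:25 is 3 hours 2 minutes.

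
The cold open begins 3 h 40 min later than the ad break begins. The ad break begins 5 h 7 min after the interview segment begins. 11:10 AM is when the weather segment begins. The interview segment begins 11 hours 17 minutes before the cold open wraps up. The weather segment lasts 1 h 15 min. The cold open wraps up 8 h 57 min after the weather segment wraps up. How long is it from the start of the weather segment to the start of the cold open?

7 hours 42 minutes

The weather segment ends at 11:10 AM + 75 min = 12:25 PM.
The cold open ends at 12:25 PM + 537 min = 9:22 PM.
The interview segment starts at 9:22 PM − 677 min = 10:05 AM.
The ad break starts at 10:05 AM + 307 min = 3:12 PM.
The cold open starts at 3:12 PM + 220 min = 6:52 PM.
From 11:10 AM to 6:52 PM is 7 hours 42 minutes.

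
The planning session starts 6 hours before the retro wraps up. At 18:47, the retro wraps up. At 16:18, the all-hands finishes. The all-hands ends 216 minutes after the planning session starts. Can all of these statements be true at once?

No

The planning session starts at 18:47 − 360 min = 12:47.
The all-hands ends at 12:47 + 216 min = 16:23.
But the all-hands is also said to end at 16:18 — a 5-minute conflict.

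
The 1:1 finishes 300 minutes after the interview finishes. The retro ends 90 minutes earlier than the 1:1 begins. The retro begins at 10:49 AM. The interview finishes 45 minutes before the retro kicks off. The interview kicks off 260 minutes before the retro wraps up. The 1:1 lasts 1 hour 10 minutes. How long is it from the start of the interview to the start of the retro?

The interview ends at 10:49 AM − 45 min = 10:04 AM.
The 1:1 ends at 10:04 AM + 300 min = 3:04 PM.
The 1:1 starts at 3:04 PM − 70 min = 1:54 PM.
The retro ends at 1:54 PM − 90 min = 12:24 PM.
The interview starts at 12:24 PM − 260 min = 8:04 AM.
From 8:04 AM to 10:49 AM is 2 h 45 min.

2 h 45 min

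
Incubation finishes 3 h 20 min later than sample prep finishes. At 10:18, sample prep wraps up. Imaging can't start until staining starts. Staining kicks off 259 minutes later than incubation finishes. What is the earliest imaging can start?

Incubation ends at 10:18 + 200 min = 13:38.
Staining starts at 13:38 + 259 min = 17:57.
Imaging is bounded by staining, so the earliest it can start is 17:57.

17:57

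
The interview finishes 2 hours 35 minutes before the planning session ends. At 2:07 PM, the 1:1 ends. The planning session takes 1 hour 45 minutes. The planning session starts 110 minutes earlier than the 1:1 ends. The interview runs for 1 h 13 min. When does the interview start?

10:14 AM

The planning session starts at 2:07 PM − 110 min = 12:17 PM.
The planning session ends at 12:17 PM + 105 min = 2:02 PM.
The interview ends at 2:02 PM − 155 min = 11:27 AM.
The interview starts at 11:27 AM − 73 min = 10:14 AM.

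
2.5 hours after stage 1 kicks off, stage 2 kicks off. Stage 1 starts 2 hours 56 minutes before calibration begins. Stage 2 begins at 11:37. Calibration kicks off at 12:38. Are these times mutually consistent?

No

Stage 1 starts at 12:38 − 176 min = 09:42.
Stage 2 starts at 09:42 + 150 min = 12:12.
But stage 2 is also said to start at 11:37 — a 35-minute conflict.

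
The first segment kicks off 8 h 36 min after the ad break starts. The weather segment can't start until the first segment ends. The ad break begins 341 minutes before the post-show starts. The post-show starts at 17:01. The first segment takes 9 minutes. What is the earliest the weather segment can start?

The ad break starts at 17:01 − 341 min = 11:20.
The first segment starts at 11:20 + 516 min = 19:56.
The first segment ends at 19:56 + 9 min = 20:05.
The weather segment is bounded by the first segment, so the earliest it can start is 20:05.

20:05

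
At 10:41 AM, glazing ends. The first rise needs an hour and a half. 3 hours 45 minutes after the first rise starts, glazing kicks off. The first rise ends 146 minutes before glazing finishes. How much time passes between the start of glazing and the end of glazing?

The first rise ends at 10:41 AM − 146 min = 8:15 AM.
The first rise starts at 8:15 AM − 90 min = 6:45 AM.
Glazing starts at 6:45 AM + 225 min = 10:30 AM.
From 10:30 AM to 10:41 AM is 11 minutes.

11 minutes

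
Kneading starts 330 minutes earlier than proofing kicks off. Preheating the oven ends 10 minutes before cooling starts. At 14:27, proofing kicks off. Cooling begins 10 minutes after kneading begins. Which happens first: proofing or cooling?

cooling

Kneading starts at 14:27 − 330 min = 08:57.
Cooling starts at 08:57 + 10 min = 09:07.
Proofing starts at 14:27 and cooling starts at 09:07, so cooling is first.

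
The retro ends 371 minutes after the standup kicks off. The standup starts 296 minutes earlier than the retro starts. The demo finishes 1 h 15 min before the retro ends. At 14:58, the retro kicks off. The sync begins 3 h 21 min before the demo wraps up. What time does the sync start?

The standup starts at 14:58 − 296 min = 10:02.
The retro ends at 10:02 + 371 min = 16:13.
The demo ends at 16:13 − 75 min = 14:58.
The sync starts at 14:58 − 201 min = 11:37.

11:37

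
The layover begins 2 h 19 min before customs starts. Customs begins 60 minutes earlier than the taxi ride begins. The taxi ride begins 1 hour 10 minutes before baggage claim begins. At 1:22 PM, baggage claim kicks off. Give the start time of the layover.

The taxi ride starts at 1:22 PM − 70 min = 12:12 PM.
Customs starts at 12:12 PM − 60 min = 11:12 AM.
The layover starts at 11:12 AM − 139 min = 8:53 AM.

8:53 AM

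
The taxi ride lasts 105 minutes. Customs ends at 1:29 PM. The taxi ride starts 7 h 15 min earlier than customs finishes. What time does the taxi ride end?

The taxi ride starts at 1:29 PM − 435 min = 6:14 AM.
The taxi ride ends at 6:14 AM + 105 min = 7:59 AM.

7:59 AM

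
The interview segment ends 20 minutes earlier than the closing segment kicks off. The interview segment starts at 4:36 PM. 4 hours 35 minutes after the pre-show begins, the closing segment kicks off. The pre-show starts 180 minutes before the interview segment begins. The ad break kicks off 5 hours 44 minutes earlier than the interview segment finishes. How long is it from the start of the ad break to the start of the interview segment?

The pre-show starts at 4:36 PM − 180 min = 1:36 PM.
The closing segment starts at 1:36 PM + 275 min = 6:11 PM.
The interview segment ends at 6:11 PM − 20 min = 5:51 PM.
The ad break starts at 5:51 PM − 344 min = 12:07 PM.
From 12:07 PM to 4:36 PM is 4 hours 29 minutes.

4 hours 29 minutes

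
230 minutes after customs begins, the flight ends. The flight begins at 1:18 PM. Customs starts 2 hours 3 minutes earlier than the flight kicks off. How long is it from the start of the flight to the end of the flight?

Customs starts at 1:18 PM − 123 min = 11:15 AM.
The flight ends at 11:15 AM + 230 min = 3:05 PM.
From 1:18 PM to 3:05 PM is 107 minutes.

107 minutes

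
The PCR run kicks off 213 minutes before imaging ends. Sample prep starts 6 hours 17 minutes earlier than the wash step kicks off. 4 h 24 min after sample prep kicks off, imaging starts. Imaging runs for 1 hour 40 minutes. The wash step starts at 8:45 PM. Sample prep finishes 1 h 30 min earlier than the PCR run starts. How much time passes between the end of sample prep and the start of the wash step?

Sample prep starts at 8:45 PM − 377 min = 2:28 PM.
Imaging starts at 2:28 PM + 264 min = 6:52 PM.
Imaging ends at 6:52 PM + 100 min = 8:32 PM.
The PCR run starts at 8:32 PM − 213 min = 4:59 PM.
Sample prep ends at 4:59 PM − 90 min = 3:29 PM.
From 3:29 PM to 8:45 PM is 316 minutes.

316 minutes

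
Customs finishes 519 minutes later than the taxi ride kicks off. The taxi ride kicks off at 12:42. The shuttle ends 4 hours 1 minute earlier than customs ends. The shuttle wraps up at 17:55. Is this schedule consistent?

Customs ends at 12:42 + 519 min = 21:21.
The shuttle ends at 21:21 − 241 min = 17:20.
But the shuttle is also said to end at 17:55 — a 35-minute conflict.

No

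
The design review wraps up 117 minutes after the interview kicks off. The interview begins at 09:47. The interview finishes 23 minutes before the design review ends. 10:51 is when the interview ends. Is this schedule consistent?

The design review ends at 09:47 + 117 min = 11:44.
The interview ends at 11:44 − 23 min = 11:21.
But the interview is also said to end at 10:51 — a 30-minute conflict.

No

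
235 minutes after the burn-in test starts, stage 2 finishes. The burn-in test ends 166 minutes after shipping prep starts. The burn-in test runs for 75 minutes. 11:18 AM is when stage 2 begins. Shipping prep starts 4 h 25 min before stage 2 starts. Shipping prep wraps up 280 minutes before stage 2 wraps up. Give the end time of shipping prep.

7:39 AM

Shipping prep starts at 11:18 AM − 265 min = 6:53 AM.
The burn-in test ends at 6:53 AM + 166 min = 9:39 AM.
The burn-in test starts at 9:39 AM − 75 min = 8:24 AM.
Stage 2 ends at 8:24 AM + 235 min = 12:19 PM.
Shipping prep ends at 12:19 PM − 280 min = 7:39 AM.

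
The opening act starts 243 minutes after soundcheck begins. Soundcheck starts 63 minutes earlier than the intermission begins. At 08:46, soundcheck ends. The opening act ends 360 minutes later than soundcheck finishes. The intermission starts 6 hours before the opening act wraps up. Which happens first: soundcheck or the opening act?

The opening act ends at 08:46 + 360 min = 14:46.
The intermission starts at 14:46 − 360 min = 08:46.
Soundcheck starts at 08:46 − 63 min = 07:43.
The opening act starts at 07:43 + 243 min = 11:46.
Soundcheck starts at 07:43 and the opening act starts at 11:46, so soundcheck is first.

soundcheck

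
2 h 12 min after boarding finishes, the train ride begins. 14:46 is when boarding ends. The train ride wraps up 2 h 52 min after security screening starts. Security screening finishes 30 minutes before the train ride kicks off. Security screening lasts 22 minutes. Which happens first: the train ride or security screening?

security screening

The train ride starts at 14:46 + 132 min = 16:58.
Security screening ends at 16:58 − 30 min = 16:28.
Security screening starts at 16:28 − 22 min = 16:06.
The train ride starts at 16:58 and security screening starts at 16:06, so security screening is first.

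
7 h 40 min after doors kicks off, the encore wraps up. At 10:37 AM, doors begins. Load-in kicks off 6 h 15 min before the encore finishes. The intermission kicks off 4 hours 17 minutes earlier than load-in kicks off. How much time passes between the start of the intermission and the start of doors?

The encore ends at 10:37 AM + 460 min = 6:17 PM.
Load-in starts at 6:17 PM − 375 min = 12:02 PM.
The intermission starts at 12:02 PM − 257 min = 7:45 AM.
From 7:45 AM to 10:37 AM is 172 minutes.

172 minutes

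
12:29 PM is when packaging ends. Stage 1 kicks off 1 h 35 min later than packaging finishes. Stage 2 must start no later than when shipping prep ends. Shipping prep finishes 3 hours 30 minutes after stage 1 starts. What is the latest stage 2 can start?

5:34 PM

Stage 1 starts at 12:29 PM + 95 min = 2:04 PM.
Shipping prep ends at 2:04 PM + 210 min = 5:34 PM.
Stage 2 is bounded by shipping prep, so the latest it can start is 5:34 PM.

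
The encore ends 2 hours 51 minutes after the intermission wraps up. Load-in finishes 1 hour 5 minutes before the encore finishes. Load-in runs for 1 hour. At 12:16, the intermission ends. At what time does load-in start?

13:02

The encore ends at 12:16 + 171 min = 15:07.
Load-in ends at 15:07 − 65 min = 14:02.
Load-in starts at 14:02 − 60 min = 13:02.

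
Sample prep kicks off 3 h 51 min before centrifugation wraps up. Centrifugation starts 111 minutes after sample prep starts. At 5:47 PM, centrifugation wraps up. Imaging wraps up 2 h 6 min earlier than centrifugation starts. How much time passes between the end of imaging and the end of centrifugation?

Sample prep starts at 5:47 PM − 231 min = 1:56 PM.
Centrifugation starts at 1:56 PM + 111 min = 3:47 PM.
Imaging ends at 3:47 PM − 126 min = 1:41 PM.
From 1:41 PM to 5:47 PM is 4 hours 6 minutes.

4 hours 6 minutes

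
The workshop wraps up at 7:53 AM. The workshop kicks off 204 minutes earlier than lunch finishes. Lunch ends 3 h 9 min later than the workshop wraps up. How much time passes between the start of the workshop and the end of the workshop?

15 minutes

Lunch ends at 7:53 AM + 189 min = 11:02 AM.
The workshop starts at 11:02 AM − 204 min = 7:38 AM.
From 7:38 AM to 7:53 AM is 15 minutes.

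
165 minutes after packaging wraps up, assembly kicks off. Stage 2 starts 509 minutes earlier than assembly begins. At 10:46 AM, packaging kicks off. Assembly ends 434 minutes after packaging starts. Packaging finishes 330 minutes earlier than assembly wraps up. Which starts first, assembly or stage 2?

Assembly ends at 10:46 AM + 434 min = 6:00 PM.
Packaging ends at 6:00 PM − 330 min = 12:30 PM.
Assembly starts at 12:30 PM + 165 min = 3:15 PM.
Stage 2 starts at 3:15 PM − 509 min = 6:46 AM.
Assembly starts at 3:15 PM and stage 2 starts at 6:46 AM, so stage 2 is first.

stage 2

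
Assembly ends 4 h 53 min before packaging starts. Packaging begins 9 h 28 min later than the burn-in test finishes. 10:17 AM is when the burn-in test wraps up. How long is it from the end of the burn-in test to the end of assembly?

Packaging starts at 10:17 AM + 568 min = 7:45 PM.
Assembly ends at 7:45 PM − 293 min = 2:52 PM.
From 10:17 AM to 2:52 PM is 4 h 35 min.

4 h 35 min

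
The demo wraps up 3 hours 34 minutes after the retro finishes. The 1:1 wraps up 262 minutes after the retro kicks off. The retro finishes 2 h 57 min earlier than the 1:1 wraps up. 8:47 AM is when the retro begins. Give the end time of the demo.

1:46 PM

The 1:1 ends at 8:47 AM + 262 min = 1:09 PM.
The retro ends at 1:09 PM − 177 min = 10:12 AM.
The demo ends at 10:12 AM + 214 min = 1:46 PM.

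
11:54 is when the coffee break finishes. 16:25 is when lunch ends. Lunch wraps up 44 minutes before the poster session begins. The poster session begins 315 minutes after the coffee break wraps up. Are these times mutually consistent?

Yes

The poster session starts at 11:54 + 315 min = 17:09.
Lunch ends at 17:09 − 44 min = 16:25.
That matches the stated 16:25, so the schedule is consistent.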